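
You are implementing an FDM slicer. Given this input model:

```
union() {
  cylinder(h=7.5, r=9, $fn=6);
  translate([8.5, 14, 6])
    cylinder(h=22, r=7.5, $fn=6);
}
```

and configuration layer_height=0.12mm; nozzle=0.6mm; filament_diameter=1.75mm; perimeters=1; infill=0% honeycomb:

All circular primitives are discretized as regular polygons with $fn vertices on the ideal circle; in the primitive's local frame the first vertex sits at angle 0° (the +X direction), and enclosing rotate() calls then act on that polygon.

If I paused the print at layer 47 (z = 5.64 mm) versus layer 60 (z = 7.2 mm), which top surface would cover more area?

Layer 47 (z = 5.64): the r=9 cylinder contributes a regular 6-gon of circumradius 9 (area = (6/2)·9.000²·sin(360°/6) = 210.44 mm²); the cylinder at (8.5, 14) is absent (z outside [6, 28]); Merging all regions: only the r=9 cylinder is present, so the union is just that shape — area = 210.44 mm². So its area = 210.44 mm². Layer 60 (z = 7.2): the cylinder: section is a regular 6-gon, circumradius r=9 (area = (6/2)·9.000²·sin(360°/6) = 210.44 mm²); the r=7.5 cylinder at (8.5, 14) contributes a regular 6-gon of circumradius 7.5 (area = (6/2)·7.500²·sin(360°/6) = 146.14 mm²); Taking the union: the 2 present regions are separate (no shared area or edge), so areas and boundary lengths simply add and each stays a separate island — area = 356.59 mm². So its area = 356.59 mm². Layer 60 is larger (356.59 vs 210.44 mm²).

layer 60 (z = 7.2 mm)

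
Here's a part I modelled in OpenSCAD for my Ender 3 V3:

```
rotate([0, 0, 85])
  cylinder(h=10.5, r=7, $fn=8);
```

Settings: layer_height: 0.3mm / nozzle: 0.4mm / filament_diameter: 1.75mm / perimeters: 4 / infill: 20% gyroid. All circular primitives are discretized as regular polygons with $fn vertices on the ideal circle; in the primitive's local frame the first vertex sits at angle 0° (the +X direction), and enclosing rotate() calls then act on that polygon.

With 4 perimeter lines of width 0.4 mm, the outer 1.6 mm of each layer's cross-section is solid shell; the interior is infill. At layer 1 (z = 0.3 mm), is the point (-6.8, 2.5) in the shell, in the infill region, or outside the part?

outside

At z = 0.3 mm: the cylinder: section is a regular 8-gon, circumradius r=7; (whole slice rotated 85° about Z — lengths, areas and connectivity unchanged). Overall, the cross-section is a single solid region. Undo the 85° rotation: the query point maps to (1.898, 6.992) in the un-rotated model frame. The nearest boundary edge runs (4.95, 4.95)→(0.00, 7.00); distance from the point to it = 0.72 mm. The point is not inside any of the regions above, so it lies outside the cross-section (0.72 mm from the nearest boundary).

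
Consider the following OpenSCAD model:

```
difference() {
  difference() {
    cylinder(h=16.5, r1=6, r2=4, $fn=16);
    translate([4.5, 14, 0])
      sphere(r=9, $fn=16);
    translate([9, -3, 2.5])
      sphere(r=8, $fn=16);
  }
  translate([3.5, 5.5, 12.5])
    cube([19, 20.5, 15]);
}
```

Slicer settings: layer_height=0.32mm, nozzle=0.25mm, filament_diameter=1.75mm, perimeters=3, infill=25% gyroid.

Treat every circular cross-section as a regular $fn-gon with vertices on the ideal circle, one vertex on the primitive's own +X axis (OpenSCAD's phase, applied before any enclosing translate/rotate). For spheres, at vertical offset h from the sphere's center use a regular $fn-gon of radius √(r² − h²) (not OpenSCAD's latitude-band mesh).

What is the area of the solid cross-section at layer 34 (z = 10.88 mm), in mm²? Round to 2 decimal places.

At z = 10.88 mm: the cone: at t=0.659 of its height the radius interpolates to r₁+(r₂−r₁)t = 4.681, giving a regular 16-gon of that circumradius (area = (16/2)·4.681²·sin(360°/16) = 67.09 mm²); the sphere at (4.5, 14) is not intersected at this z (|z−center|=10.880 > r=9); the sphere at (9, -3) is not intersected at this z (|z−center|=8.380 > r=8); After the difference (first − rest): none of the subtracted shapes is present at this height, so the cone is unchanged — area = 67.09 mm²; the cube at (3.5, 5.5) is absent (z outside [12.5, 27.5]); After the difference (first − rest): none of the subtracted shapes is present at this height, so that combined region is unchanged — area = 67.09 mm². Overall, the cross-section is a single solid region. Net area = 67.09 mm².

67.09 mm²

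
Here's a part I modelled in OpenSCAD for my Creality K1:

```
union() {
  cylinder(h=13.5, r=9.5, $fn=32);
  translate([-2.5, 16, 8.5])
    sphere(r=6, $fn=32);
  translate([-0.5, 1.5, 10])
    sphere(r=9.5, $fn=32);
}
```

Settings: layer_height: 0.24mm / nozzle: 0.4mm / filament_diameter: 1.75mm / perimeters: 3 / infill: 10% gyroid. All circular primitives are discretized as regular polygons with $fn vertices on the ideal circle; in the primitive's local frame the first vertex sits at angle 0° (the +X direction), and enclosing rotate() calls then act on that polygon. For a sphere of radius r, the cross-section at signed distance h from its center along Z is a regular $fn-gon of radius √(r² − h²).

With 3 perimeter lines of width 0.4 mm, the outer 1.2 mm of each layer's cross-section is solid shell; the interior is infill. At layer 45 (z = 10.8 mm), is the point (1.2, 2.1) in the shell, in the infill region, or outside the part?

infill

At z = 10.8 mm: the cylinder: section is a regular 32-gon, circumradius r=9.5; the sphere at (-2.5, 16): section is a regular 32-gon, circumradius = √(r²−h²) = √(6²−2.3²) = 5.542; the sphere at (-0.5, 1.5): section is a regular 32-gon, circumradius = √(r²−h²) = √(9.5²−0.8²) = 9.466; Combining (union): the regions partially overlap (shared area 251.50 mm²), so overlapping operands fuse into one piece — 1 connected region. Overall, the cross-section is a single solid region. The nearest boundary edge runs (8.25, 5.12)→(8.59, 3.98); distance from the point to it = 7.62 mm. The point is inside the cross-section and 7.62 mm from the nearest boundary — more than the 1.2 mm shell width (3 × 0.4), so it's in the infill interior.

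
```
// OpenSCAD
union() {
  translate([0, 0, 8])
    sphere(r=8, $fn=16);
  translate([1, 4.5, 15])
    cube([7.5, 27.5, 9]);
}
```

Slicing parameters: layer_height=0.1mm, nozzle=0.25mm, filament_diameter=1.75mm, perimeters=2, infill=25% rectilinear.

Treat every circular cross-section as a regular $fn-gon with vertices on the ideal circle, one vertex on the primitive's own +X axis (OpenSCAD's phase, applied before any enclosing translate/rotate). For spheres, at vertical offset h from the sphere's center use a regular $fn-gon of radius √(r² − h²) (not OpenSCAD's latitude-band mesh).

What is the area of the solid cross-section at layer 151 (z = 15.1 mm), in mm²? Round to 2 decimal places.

At z = 15.1 mm: the sphere: section is a regular 16-gon, circumradius = √(r²−h²) = √(8²−7.1²) = 3.686 (area = (16/2)·3.686²·sin(360°/16) = 41.61 mm²); the cube at (1, 4.5) (footprint 7.5×27.5) is included at this height (area 206.25 mm²); Combining (union): the 2 present regions are separate (no shared area or edge), so areas and boundary lengths simply add and each stays a separate island — area = 247.86 mm². Overall, the cross-section has 2 separate islands. Net area = 247.86 mm².

247.86 mm²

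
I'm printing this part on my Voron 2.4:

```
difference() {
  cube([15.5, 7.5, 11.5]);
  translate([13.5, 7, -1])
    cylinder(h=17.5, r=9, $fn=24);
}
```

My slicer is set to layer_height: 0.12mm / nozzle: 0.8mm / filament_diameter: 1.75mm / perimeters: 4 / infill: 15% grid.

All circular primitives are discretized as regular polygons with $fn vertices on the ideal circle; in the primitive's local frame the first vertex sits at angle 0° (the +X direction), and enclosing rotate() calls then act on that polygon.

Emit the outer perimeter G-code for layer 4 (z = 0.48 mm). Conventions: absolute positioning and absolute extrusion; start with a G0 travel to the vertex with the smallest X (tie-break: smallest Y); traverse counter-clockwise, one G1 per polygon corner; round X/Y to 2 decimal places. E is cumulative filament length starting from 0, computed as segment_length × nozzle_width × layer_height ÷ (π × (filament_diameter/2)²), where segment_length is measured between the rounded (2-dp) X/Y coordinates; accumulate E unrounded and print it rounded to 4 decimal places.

G0 X0.00 Y0.00 Z0.48
G1 X7.96 Y0.00 E0.3177
G1 X7.14 Y0.64 E0.3592
G1 X5.71 Y2.50 E0.4529
G1 X4.81 Y4.67 E0.5466
G1 X4.50 Y7.00 E0.6404
G1 X4.57 Y7.50 E0.6606
G1 X0.00 Y7.50 E0.8430
G1 X0.00 Y0.00 E1.1423

At z = 0.48 mm: the cube (footprint 15.5×7.5) is included at this height; the r=9 cylinder at (13.5, 7) gives a regular 24-gon of circumradius 9 (constant along its height); After the difference (first − rest): starting from the 15.5×7.5 cube, the r=9 cylinder at (13.5, 7) partially overlaps it — only the 74.96 mm² overlap (of its 251.57 mm²) is removed, clipping the outline — 1 connected region. The outline is a single polygon with 8 vertices. Extrusion per mm of travel: 0.8 × 0.12 / (π × 0.875²) = 0.039912. Accumulating E over each segment gives final E = 1.1423.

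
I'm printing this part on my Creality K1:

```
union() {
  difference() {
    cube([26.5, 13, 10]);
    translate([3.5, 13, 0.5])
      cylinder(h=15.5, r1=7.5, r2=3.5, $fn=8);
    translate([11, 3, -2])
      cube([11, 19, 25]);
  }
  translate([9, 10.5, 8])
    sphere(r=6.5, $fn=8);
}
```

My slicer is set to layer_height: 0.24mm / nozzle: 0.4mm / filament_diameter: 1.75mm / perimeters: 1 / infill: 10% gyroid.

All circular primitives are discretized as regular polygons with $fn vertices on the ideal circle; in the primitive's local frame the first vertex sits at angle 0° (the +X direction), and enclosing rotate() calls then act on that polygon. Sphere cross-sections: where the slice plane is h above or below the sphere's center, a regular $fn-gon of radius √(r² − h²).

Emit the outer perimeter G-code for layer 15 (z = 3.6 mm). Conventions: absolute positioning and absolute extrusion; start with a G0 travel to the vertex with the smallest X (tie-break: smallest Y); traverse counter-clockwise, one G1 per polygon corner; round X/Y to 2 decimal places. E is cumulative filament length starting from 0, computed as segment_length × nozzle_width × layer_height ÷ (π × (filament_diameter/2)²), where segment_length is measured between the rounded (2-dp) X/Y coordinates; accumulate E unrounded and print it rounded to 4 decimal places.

At z = 3.6 mm: the cube (footprint 26.5×13) is included at this height; the cone at (3.5, 13): at t=0.200 of its height the radius interpolates to r₁+(r₂−r₁)t = 6.700, giving a regular 8-gon of that circumradius; the cube at (11, 3) (footprint 11×19) is included at this height; After the difference (first − rest): starting from the 26.5×13 cube, the cone at (3.5, 13) partially overlaps it — only the 52.65 mm² overlap (of its 126.97 mm²) is removed, clipping the outline; the 11×19 cube at (11, 3) partially overlaps it — only the 110.00 mm² overlap (of its 209.00 mm²) is removed, clipping the outline — 1 connected region; the r=6.5 sphere at (9, 10.5) slices to a regular 8-gon of circumradius 4.784 (√(r²−h²) with h=4.4 from center); Taking the union: the regions partially overlap (shared area 17.53 mm²), so overlapping operands fuse into one piece — 1 connected region. The outline is a single polygon with 16 vertices. Extrusion per mm of travel: 0.4 × 0.24 / (π × 0.875²) = 0.039912. Accumulating E over each segment gives final E = 4.2205.

G0 X0.00 Y0.00 Z3.60
G1 X26.50 Y0.00 E1.0577
G1 X26.50 Y13.00 E1.5765
G1 X22.00 Y13.00 E1.7561
G1 X22.00 Y3.00 E2.1553
G1 X11.00 Y3.00 E2.5943
G1 X11.00 Y6.54 E2.7356
G1 X12.38 Y7.12 E2.7953
G1 X13.78 Y10.50 E2.9413
G1 X12.38 Y13.88 E3.0874
G1 X9.00 Y15.28 E3.2334
G1 X5.62 Y13.88 E3.3794
G1 X4.22 Y10.50 E3.5254
G1 X5.60 Y7.17 E3.6693
G1 X3.50 Y6.30 E3.7600
G1 X0.00 Y7.75 E3.9112
G1 X0.00 Y0.00 E4.2205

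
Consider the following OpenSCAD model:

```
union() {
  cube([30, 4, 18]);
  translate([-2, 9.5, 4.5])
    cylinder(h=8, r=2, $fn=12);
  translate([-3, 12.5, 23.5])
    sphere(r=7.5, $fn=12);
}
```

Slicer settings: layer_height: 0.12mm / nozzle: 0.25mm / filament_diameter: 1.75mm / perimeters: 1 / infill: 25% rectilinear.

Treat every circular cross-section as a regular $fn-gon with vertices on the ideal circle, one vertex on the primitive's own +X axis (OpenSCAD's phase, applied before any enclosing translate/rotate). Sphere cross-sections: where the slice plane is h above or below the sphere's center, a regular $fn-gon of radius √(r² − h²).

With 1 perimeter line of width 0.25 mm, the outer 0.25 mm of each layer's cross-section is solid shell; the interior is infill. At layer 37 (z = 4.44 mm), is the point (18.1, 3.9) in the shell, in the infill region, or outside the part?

shell

At z = 4.44 mm: the cube (footprint 30×4) is included at this height; the cylinder at (-2, 9.5) does not reach this height (z outside [4.5, 12.5]); the sphere at (-3, 12.5) is not intersected at this z (|z−center|=19.060 > r=7.5); Taking the union: only the 30×4 cube is present, so the union is just that shape — 1 connected region. Overall, the cross-section is a single solid region. The nearest boundary edge runs (30.00, 4.00)→(0.00, 4.00); distance from the point to it = 0.10 mm. The point is inside the cross-section, 0.10 mm from the nearest boundary — within the 0.25 mm shell band (1 × 0.25).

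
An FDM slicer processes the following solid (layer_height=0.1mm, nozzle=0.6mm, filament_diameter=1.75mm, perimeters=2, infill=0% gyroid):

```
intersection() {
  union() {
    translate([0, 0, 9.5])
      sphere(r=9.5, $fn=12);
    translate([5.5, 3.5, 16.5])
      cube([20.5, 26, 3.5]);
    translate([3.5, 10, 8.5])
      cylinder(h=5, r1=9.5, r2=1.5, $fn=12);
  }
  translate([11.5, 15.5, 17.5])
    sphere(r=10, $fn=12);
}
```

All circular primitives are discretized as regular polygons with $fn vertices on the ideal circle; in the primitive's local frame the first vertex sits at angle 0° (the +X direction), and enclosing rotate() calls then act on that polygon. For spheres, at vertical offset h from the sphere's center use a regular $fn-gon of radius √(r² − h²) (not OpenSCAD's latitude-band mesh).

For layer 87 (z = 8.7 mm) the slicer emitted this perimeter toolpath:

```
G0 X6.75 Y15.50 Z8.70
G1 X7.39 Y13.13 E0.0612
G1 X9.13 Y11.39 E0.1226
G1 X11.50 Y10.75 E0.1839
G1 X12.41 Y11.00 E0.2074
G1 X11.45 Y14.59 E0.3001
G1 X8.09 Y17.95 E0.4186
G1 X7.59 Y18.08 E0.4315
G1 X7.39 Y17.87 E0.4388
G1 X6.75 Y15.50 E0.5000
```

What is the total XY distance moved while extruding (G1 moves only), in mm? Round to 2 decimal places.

Sum the Euclidean lengths of each G1 segment: total = 20.04 mm.

20.04 mm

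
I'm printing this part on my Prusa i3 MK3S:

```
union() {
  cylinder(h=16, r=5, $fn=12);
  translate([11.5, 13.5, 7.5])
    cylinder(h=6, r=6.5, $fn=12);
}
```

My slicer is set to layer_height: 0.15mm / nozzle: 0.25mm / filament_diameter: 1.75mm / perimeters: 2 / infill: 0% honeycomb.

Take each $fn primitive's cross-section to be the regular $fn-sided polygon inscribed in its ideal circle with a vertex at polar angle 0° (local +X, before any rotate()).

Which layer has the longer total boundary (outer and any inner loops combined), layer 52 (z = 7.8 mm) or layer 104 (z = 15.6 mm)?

Layer 52 (z = 7.8): the cylinder: section is a regular 12-gon, circumradius r=5 (perimeter = 2·12·5.000·sin(180°/12) = 31.06 mm); the cylinder at (11.5, 13.5): section is a regular 12-gon, circumradius r=6.5 (perimeter = 2·12·6.500·sin(180°/12) = 40.38 mm); Merging all regions: the 2 present regions are separate (no shared area or edge), so areas and boundary lengths simply add and each stays a separate island — boundary = 71.43 mm. So its perimeter = 71.43 mm. Layer 104 (z = 15.6): the r=5 cylinder contributes a regular 12-gon of circumradius 5 (perimeter = 2·12·5.000·sin(180°/12) = 31.06 mm); the cylinder at (11.5, 13.5) is not intersected at this z (z outside [7.5, 13.5]); Combining (union): only the r=5 cylinder is present, so the union is just that shape — boundary = 31.06 mm. So its perimeter = 31.06 mm. Layer 52 is larger (71.43 vs 31.06 mm).

layer 52 (z = 7.8 mm)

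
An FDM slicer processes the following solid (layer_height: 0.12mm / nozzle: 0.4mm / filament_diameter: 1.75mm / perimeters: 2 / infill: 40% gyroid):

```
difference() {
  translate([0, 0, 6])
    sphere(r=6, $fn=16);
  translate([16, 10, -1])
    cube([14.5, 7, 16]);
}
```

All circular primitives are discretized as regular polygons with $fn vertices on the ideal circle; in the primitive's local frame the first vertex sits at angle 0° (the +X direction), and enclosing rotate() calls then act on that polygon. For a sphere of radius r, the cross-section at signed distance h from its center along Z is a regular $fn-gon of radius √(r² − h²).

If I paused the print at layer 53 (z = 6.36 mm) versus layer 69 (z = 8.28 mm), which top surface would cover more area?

layer 53 (z = 6.36 mm)

Layer 53 (z = 6.36): the sphere: section is a regular 16-gon, circumradius = √(r²−h²) = √(6²−0.36²) = 5.989 (area = (16/2)·5.989²·sin(360°/16) = 109.82 mm²); the cube at (16, 10) (footprint 14.5×7) is included at this height (area 101.50 mm²); After the difference (first − rest): starting from the r=6 sphere (109.82 mm²), the 14.5×7 cube at (16, 10) misses the remaining region (no effect) — area = 109.82 mm². So its area = 109.82 mm². Layer 69 (z = 8.28): the sphere: section is a regular 16-gon, circumradius = √(r²−h²) = √(6²−2.28²) = 5.550 (area = (16/2)·5.550²·sin(360°/16) = 94.30 mm²); the 14.5×7 cube at (16, 10) contributes its full rectangle (area 101.50 mm²); Taking the first minus the rest: starting from the r=6 sphere (94.30 mm²), the 14.5×7 cube at (16, 10) misses the remaining region (no effect) — area = 94.30 mm². So its area = 94.30 mm². Layer 53 is larger (109.82 vs 94.30 mm²).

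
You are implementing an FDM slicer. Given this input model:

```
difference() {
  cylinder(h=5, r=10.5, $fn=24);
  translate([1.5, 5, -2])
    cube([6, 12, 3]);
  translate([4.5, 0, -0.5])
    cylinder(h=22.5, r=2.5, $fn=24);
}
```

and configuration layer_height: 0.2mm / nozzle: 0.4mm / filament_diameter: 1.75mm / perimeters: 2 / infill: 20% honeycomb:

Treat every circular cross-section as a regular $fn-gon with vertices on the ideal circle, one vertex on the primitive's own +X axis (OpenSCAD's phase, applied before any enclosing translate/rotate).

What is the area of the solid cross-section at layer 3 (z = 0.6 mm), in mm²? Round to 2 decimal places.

At z = 0.6 mm: the cylinder: section is a regular 24-gon, circumradius r=10.5 (area = (24/2)·10.500²·sin(360°/24) = 342.42 mm²); the 6×12 cube at (1.5, 5) contributes its full rectangle (area 72.00 mm²); the cylinder at (4.5, 0): section is a regular 24-gon, circumradius r=2.5 (area = (24/2)·2.500²·sin(360°/24) = 19.41 mm²); Taking the first minus the rest: starting from the r=10.5 cylinder (342.42 mm²), the 6×12 cube at (1.5, 5) partially overlaps it — only the 25.32 mm² overlap (of its 72.00 mm²) is removed, clipping the outline; the r=2.5 cylinder at (4.5, 0) lies wholly inside it (removes its full 19.41 mm² and its 15.66 mm outline becomes a hole wall) — area = 297.69 mm². Overall, the cross-section is one region with 1 hole. Net area = 297.69 mm².

297.69 mm²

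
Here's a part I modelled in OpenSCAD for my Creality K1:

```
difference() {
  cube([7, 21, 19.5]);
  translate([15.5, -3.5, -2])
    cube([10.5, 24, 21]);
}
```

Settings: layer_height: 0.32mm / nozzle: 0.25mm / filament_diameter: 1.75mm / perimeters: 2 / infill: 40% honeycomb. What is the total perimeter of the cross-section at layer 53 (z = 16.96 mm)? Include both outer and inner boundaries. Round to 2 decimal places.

56.00 mm

At z = 16.96 mm: the cube is present — its section is the full 7×21 rectangle (perimeter 56.00 mm); the 10.5×24 cube at (15.5, -3.5) contributes its full rectangle (perimeter 69.00 mm); Subtracting the remaining from the first: starting from the 7×21 cube, the 10.5×24 cube at (15.5, -3.5) misses the remaining region (no effect) — boundary = 56.00 mm. Overall, the cross-section is a single solid region. Total boundary length (outer) = 56.00 mm.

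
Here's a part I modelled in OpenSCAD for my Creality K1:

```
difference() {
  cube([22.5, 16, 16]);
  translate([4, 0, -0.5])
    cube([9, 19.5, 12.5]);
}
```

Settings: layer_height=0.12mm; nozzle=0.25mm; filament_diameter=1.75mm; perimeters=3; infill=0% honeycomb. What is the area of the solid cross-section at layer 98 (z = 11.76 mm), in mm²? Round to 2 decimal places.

At z = 11.76 mm: the cube is present — its section is the full 22.5×16 rectangle (area 360.00 mm²); the cube at (4, 0) (footprint 9×19.5) is included at this height (area 175.50 mm²); After the difference (first − rest): starting from the 22.5×16 cube (360.00 mm²), the 9×19.5 cube at (4, 0) partially overlaps it — only the 144.00 mm² overlap (of its 175.50 mm²) is removed, clipping the outline — area = 216.00 mm². Overall, the cross-section has 2 separate islands. Net area = 216.00 mm².

216.00 mm²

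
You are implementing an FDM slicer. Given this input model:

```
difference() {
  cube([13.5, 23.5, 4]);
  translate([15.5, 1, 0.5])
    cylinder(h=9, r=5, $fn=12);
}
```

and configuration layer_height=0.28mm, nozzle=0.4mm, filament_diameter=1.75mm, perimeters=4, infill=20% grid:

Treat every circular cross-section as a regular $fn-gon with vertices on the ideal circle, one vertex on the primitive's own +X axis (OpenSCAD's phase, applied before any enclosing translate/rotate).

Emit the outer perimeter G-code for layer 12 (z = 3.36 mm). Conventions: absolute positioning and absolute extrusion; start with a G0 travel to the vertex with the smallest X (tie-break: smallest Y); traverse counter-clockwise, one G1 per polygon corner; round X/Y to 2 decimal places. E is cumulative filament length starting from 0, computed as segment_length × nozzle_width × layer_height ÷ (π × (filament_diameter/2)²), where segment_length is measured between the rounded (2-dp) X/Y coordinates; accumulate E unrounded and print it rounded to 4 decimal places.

G0 X0.00 Y0.00 Z3.36
G1 X10.77 Y0.00 E0.5015
G1 X10.50 Y1.00 E0.5497
G1 X11.17 Y3.50 E0.6702
G1 X13.00 Y5.33 E0.7908
G1 X13.50 Y5.46 E0.8148
G1 X13.50 Y23.50 E1.6548
G1 X0.00 Y23.50 E2.2834
G1 X0.00 Y0.00 E3.3777

At z = 3.36 mm: the 13.5×23.5 cube contributes its full rectangle; the cylinder at (15.5, 1): section is a regular 12-gon, circumradius r=5; Taking the first minus the rest: starting from the 13.5×23.5 cube, the r=5 cylinder at (15.5, 1) partially overlaps it — only the 12.15 mm² overlap (of its 75.00 mm²) is removed, clipping the outline — 1 connected region. The outline is a single polygon with 8 vertices. Extrusion per mm of travel: 0.4 × 0.28 / (π × 0.875²) = 0.046564. Accumulating E over each segment gives final E = 3.3777.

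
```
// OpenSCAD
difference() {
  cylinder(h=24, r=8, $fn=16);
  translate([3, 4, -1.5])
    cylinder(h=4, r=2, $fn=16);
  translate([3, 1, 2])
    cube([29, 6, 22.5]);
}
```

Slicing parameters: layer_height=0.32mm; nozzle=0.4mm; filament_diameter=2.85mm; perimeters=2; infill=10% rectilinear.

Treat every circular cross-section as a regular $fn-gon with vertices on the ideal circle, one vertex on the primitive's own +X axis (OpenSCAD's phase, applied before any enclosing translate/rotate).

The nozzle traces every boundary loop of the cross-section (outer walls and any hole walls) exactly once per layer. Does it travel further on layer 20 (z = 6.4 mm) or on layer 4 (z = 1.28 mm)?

layer 4 (z = 1.28 mm)

Layer 20 (z = 6.4): the cylinder: section is a regular 16-gon, circumradius r=8 (perimeter = 2·16·8.000·sin(180°/16) = 49.94 mm); the cylinder at (3, 4) does not reach this height (z outside [-1.5, 2.5]); the 29×6 cube at (3, 1) contributes its full rectangle (perimeter 70.00 mm); Taking the first minus the rest: starting from the r=8 cylinder, the 29×6 cube at (3, 1) partially overlaps it — only the 20.84 mm² overlap (of its 174.00 mm²) is removed, clipping the outline — boundary = 53.75 mm. So its perimeter = 53.75 mm. Layer 4 (z = 1.28): the cylinder: section is a regular 16-gon, circumradius r=8 (perimeter = 2·16·8.000·sin(180°/16) = 49.94 mm); the cylinder at (3, 4): section is a regular 16-gon, circumradius r=2 (perimeter = 2·16·2.000·sin(180°/16) = 12.49 mm); the cube at (3, 1) is not intersected at this z (z outside [2, 24.5]); After the difference (first − rest): starting from the r=8 cylinder, the r=2 cylinder at (3, 4) lies wholly inside it (removes its full 12.25 mm² and its 12.49 mm outline becomes a hole wall) — boundary (outer + 1 inner loop) = 62.43 mm. So its perimeter = 62.43 mm. Layer 4 is larger (62.43 vs 53.75 mm).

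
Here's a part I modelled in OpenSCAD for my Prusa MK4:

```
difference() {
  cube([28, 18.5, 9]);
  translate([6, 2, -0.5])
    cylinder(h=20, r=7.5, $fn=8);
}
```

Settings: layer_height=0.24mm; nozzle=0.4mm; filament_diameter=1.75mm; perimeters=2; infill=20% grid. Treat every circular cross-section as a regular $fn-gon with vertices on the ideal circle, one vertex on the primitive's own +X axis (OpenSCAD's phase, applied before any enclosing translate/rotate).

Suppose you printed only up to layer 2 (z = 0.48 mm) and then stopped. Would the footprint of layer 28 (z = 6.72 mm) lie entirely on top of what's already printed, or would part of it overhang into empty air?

Compare the two slices. At z = 0.48: the cube is present — its section is the full 28×18.5 rectangle (area 518.00 mm²); the r=7.5 cylinder at (6, 2) gives a regular 8-gon of circumradius 7.5 (constant along its height) (area = (8/2)·7.500²·sin(360°/8) = 159.10 mm²); After the difference (first − rest): starting from the 28×18.5 cube (518.00 mm²), the r=7.5 cylinder at (6, 2) partially overlaps it — only the 103.01 mm² overlap (of its 159.10 mm²) is removed, clipping the outline — area = 414.99 mm². At z = 6.72: the cube is present — its section is the full 28×18.5 rectangle (area 518.00 mm²); the r=7.5 cylinder at (6, 2) contributes a regular 8-gon of circumradius 7.5 (area = (8/2)·7.500²·sin(360°/8) = 159.10 mm²); After the difference (first − rest): starting from the 28×18.5 cube (518.00 mm²), the r=7.5 cylinder at (6, 2) partially overlaps it — only the 103.01 mm² overlap (of its 159.10 mm²) is removed, clipping the outline — area = 414.99 mm². Checking containment: the cross-section at z = 6.72 is a subset of the cross-section at z = 0.48.

entirely on top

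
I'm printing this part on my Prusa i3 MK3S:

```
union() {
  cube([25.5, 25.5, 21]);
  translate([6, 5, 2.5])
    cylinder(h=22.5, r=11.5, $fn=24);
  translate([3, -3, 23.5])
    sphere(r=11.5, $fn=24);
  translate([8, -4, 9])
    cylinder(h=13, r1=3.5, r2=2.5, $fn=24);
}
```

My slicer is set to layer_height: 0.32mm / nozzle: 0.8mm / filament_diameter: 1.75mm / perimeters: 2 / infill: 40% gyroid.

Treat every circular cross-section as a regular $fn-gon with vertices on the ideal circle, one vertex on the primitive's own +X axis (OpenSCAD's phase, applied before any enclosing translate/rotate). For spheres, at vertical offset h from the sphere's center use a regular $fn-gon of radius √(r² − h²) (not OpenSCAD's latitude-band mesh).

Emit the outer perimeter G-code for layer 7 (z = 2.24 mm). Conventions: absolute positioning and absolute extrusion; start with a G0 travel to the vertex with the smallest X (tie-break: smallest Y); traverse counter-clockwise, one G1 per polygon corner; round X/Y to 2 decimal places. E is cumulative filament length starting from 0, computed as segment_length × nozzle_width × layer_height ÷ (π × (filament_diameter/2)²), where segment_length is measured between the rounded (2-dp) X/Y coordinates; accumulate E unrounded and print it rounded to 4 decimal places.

G0 X0.00 Y0.00 Z2.24
G1 X25.50 Y0.00 E2.7140
G1 X25.50 Y25.50 E5.4281
G1 X0.00 Y25.50 E8.1421
G1 X0.00 Y0.00 E10.8561

At z = 2.24 mm: the cube (footprint 25.5×25.5) is included at this height; the cylinder at (6, 5) is not intersected at this z (z outside [2.5, 25]); the sphere at (3, -3) is not intersected at this z (|z−center|=21.260 > r=11.5); the cone at (8, -4) does not reach this height (z outside [9, 22]); Merging all regions: only the 25.5×25.5 cube is present, so the union is just that shape — 1 connected region. The outline is a single polygon with 4 vertices. Extrusion per mm of travel: 0.8 × 0.32 / (π × 0.875²) = 0.106432. Accumulating E over each segment gives final E = 10.8561.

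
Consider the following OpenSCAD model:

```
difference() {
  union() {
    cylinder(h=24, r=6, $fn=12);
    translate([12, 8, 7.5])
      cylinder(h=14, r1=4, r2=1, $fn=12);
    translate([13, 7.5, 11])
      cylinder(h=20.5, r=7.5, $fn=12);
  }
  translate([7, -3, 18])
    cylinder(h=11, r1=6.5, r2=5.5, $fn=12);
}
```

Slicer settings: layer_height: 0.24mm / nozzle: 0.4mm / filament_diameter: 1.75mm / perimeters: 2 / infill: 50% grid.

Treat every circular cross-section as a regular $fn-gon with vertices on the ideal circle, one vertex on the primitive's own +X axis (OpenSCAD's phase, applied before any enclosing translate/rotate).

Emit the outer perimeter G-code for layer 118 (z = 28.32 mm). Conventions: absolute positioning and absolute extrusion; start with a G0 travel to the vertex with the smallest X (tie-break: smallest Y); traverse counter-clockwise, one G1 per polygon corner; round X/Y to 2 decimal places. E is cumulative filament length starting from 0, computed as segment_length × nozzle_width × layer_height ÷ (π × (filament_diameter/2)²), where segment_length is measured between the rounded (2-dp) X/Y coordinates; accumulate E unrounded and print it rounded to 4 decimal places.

G0 X5.50 Y7.50 Z28.32
G1 X6.50 Y3.75 E0.1549
G1 X7.95 Y2.31 E0.2365
G1 X9.78 Y1.82 E0.3121
G1 X11.08 Y0.51 E0.3857
G1 X13.00 Y0.00 E0.4650
G1 X16.75 Y1.00 E0.6199
G1 X19.50 Y3.75 E0.7751
G1 X20.50 Y7.50 E0.9300
G1 X19.50 Y11.25 E1.0849
G1 X16.75 Y14.00 E1.2402
G1 X13.00 Y15.00 E1.3951
G1 X9.25 Y14.00 E1.5500
G1 X6.50 Y11.25 E1.7052
G1 X5.50 Y7.50 E1.8601

At z = 28.32 mm: the cylinder is absent (z outside [0, 24]); the cone at (12, 8) is absent (z outside [7.5, 21.5]); the r=7.5 cylinder at (13, 7.5) contributes a regular 12-gon of circumradius 7.5; Combining (union): only the r=7.5 cylinder at (13, 7.5) is present, so the union is just that shape — 1 connected region; the cone at (7, -3) contributes a regular 12-gon of circumradius 5.562 (interpolated between r1=6.5 and r2=5.5 at t=0.938); Subtracting the remaining from the first: starting from that combined region, the cone at (7, -3) partially overlaps it — only the 1.75 mm² overlap (of its 92.80 mm²) is removed, clipping the outline — 1 connected region. The outline is a single polygon with 14 vertices. Extrusion per mm of travel: 0.4 × 0.24 / (π × 0.875²) = 0.039912. Accumulating E over each segment gives final E = 1.8601.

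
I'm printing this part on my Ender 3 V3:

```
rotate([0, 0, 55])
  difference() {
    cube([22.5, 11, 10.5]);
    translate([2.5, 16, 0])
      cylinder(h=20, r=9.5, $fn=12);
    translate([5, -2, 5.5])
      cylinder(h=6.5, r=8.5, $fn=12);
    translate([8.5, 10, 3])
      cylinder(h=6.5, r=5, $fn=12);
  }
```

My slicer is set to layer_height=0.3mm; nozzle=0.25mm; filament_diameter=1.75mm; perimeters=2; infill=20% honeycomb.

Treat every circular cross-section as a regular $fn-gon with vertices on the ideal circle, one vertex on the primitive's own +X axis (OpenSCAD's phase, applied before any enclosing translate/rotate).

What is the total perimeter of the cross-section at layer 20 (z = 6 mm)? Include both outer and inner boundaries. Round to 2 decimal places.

58.16 mm

At z = 6 mm: the 22.5×11 cube contributes its full rectangle (perimeter 67.00 mm); the cylinder at (2.5, 16): section is a regular 12-gon, circumradius r=9.5 (perimeter = 2·12·9.500·sin(180°/12) = 59.01 mm); the r=8.5 cylinder at (5, -2) contributes a regular 12-gon of circumradius 8.5 (perimeter = 2·12·8.500·sin(180°/12) = 52.80 mm); the r=5 cylinder at (8.5, 10) contributes a regular 12-gon of circumradius 5 (perimeter = 2·12·5.000·sin(180°/12) = 31.06 mm); Subtracting the remaining from the first: starting from the 22.5×11 cube, the r=9.5 cylinder at (2.5, 16) partially overlaps it — only the 33.97 mm² overlap (of its 270.75 mm²) is removed, clipping the outline; the r=8.5 cylinder at (5, -2) partially overlaps it — only the 66.67 mm² overlap (of its 216.75 mm²) is removed, clipping the outline; the r=5 cylinder at (8.5, 10) partially overlaps it — only the 27.66 mm² overlap (of its 75.00 mm²) is removed, clipping the outline — boundary = 58.16 mm; (rotated 55° about Z; rotation is an isometry so areas/perimeters/island counts are preserved). Overall, the cross-section has 2 separate islands. Total boundary length (outer) = 58.16 mm.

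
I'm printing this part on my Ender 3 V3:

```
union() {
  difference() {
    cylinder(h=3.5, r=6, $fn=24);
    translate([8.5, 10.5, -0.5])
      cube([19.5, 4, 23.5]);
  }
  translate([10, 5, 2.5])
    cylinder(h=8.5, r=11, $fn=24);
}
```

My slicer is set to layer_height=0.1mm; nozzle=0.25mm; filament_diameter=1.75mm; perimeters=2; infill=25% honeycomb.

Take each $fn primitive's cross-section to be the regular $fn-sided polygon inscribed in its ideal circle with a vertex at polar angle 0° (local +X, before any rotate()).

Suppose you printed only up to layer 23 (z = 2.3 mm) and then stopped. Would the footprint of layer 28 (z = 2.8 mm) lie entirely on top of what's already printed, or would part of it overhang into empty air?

Compare the two slices. At z = 2.3: the cylinder: section is a regular 24-gon, circumradius r=6 (area = (24/2)·6.000²·sin(360°/24) = 111.81 mm²); the cube at (8.5, 10.5) (footprint 19.5×4) is included at this height (area 78.00 mm²); Subtracting the remaining from the first: starting from the r=6 cylinder (111.81 mm²), the 19.5×4 cube at (8.5, 10.5) misses the remaining region (no effect) — area = 111.81 mm²; the cylinder at (10, 5) does not reach this height (z outside [2.5, 11]); Taking the union: only that combined region is present, so the union is just that shape — area = 111.81 mm². At z = 2.8: the r=6 cylinder gives a regular 24-gon of circumradius 6 (constant along its height) (area = (24/2)·6.000²·sin(360°/24) = 111.81 mm²); the cube at (8.5, 10.5) (footprint 19.5×4) is included at this height (area 78.00 mm²); Subtracting the remaining from the first: starting from the r=6 cylinder (111.81 mm²), the 19.5×4 cube at (8.5, 10.5) misses the remaining region (no effect) — area = 111.81 mm²; the cylinder at (10, 5): section is a regular 24-gon, circumradius r=11 (area = (24/2)·11.000²·sin(360°/24) = 375.81 mm²); Combining (union): the regions partially overlap — summed areas 487.62 mm² minus the doubly-counted overlap 46.61 mm² gives 441.01 mm² — area = 441.01 mm². Checking containment: at z = 2.8 the cross-section extends beyond the z = 2.3 cross-section by about 329.20 mm².

part overhangs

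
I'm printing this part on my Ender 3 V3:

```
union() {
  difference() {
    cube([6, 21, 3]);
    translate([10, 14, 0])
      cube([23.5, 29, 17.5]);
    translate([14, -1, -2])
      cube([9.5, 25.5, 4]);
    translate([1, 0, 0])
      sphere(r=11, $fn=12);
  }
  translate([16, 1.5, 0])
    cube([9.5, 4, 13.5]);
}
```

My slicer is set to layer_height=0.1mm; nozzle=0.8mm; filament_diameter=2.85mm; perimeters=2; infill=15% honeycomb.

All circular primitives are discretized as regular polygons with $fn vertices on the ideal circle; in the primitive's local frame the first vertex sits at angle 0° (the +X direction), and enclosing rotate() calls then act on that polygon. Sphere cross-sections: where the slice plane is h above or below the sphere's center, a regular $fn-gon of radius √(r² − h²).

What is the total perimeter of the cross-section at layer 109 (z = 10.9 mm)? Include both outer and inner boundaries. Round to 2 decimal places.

At z = 10.9 mm: the cube is not intersected at this z (z outside [0, 3]); the cube at (10, 14) (footprint 23.5×29) is included at this height (perimeter 105.00 mm); the cube at (14, -1) is not intersected at this z (z outside [-2, 2]); the r=11 sphere at (1, 0) contributes a regular 12-gon of circumradius √(11²−10.9²) = 1.480 (perimeter = 2·12·1.480·sin(180°/12) = 9.19 mm); Taking the first minus the rest: the first operand is absent here, so nothing remains; the 9.5×4 cube at (16, 1.5) contributes its full rectangle (perimeter 27.00 mm); Merging all regions: only the 9.5×4 cube at (16, 1.5) is present, so the union is just that shape — boundary = 27.00 mm. Overall, the cross-section is a single solid region. Total boundary length (outer) = 27.00 mm.

27.00 mm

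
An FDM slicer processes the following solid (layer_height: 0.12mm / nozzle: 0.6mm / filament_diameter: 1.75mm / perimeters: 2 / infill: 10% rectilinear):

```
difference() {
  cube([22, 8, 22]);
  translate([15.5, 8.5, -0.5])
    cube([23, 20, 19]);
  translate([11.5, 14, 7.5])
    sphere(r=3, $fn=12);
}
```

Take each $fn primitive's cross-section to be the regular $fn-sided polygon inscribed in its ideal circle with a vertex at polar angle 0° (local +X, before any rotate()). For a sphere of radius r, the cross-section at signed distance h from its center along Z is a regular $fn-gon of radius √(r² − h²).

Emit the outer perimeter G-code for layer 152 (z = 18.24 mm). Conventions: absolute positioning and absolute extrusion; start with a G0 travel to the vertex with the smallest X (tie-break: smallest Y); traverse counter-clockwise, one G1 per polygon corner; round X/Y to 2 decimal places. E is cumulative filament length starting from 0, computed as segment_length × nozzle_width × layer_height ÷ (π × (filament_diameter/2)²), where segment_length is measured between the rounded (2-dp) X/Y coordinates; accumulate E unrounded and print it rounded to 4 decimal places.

At z = 18.24 mm: the 22×8 cube contributes its full rectangle; the 23×20 cube at (15.5, 8.5) contributes its full rectangle; the sphere at (11.5, 14) is not intersected at this z (|z−center|=10.740 > r=3); After the difference (first − rest): starting from the 22×8 cube, the 23×20 cube at (15.5, 8.5) misses the remaining region (no effect) — 1 connected region. The outline is a single polygon with 4 vertices. Extrusion per mm of travel: 0.6 × 0.12 / (π × 0.875²) = 0.029934. Accumulating E over each segment gives final E = 1.7960.

G0 X0.00 Y0.00 Z18.24
G1 X22.00 Y0.00 E0.6586
G1 X22.00 Y8.00 E0.8980
G1 X0.00 Y8.00 E1.5566
G1 X0.00 Y0.00 E1.7960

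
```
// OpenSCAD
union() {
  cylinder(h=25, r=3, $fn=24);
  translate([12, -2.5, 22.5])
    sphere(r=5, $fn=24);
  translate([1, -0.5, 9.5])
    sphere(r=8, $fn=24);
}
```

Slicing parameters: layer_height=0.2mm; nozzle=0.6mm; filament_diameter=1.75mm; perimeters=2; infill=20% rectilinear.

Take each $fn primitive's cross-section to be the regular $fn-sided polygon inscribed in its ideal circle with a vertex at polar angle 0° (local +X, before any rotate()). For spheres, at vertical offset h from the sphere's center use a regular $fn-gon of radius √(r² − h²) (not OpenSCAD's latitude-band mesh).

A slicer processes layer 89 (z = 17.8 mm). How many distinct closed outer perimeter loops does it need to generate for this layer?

2

At z = 17.8 mm: the r=3 cylinder contributes a regular 24-gon of circumradius 3; the sphere at (12, -2.5): section is a regular 24-gon, circumradius = √(r²−h²) = √(5²−4.7²) = 1.706; the sphere at (1, -0.5) does not reach this height (|z−center|=8.300 > r=8); Combining (union): the 2 present regions are separate (no shared area or edge), so areas and boundary lengths simply add and each stays a separate island — 2 connected regions. The result has 2 disconnected regions.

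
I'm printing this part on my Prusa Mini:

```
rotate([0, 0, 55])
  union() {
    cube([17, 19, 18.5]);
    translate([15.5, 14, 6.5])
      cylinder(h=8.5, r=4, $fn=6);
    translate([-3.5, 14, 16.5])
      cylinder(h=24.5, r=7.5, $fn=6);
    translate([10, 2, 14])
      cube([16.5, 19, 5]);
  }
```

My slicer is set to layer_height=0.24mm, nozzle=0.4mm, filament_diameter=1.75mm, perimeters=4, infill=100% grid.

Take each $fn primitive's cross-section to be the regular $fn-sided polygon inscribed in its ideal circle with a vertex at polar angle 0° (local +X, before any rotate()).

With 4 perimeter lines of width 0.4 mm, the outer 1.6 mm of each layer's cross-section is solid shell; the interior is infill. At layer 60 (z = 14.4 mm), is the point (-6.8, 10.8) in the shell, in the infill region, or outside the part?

infill

At z = 14.4 mm: the cube is present — its section is the full 17×19 rectangle; the r=4 cylinder at (15.5, 14) gives a regular 6-gon of circumradius 4 (constant along its height); the cylinder at (-3.5, 14) does not reach this height (z outside [16.5, 41]); the cube at (10, 2) is present — its section is the full 16.5×19 rectangle; Merging all regions: the regions partially overlap (shared area 160.57 mm²), so overlapping operands fuse into one piece — 1 connected region; (rotated 55° about Z; rotation is an isometry so areas/perimeters/island counts are preserved). Overall, the cross-section is a single solid region. Undo the 55° rotation: the query point maps to (4.947, 11.765) in the un-rotated model frame. The nearest boundary edge runs (0.00, 0.00)→(0.00, 19.00); distance from the point to it = 4.95 mm. The point is inside the cross-section and 4.95 mm from the nearest boundary — more than the 1.6 mm shell width (4 × 0.4), so it's in the infill interior.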